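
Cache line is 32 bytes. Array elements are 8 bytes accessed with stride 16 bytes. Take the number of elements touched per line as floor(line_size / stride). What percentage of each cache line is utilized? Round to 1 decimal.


Elements per cache line = floor(32 / 16) = 2
Bytes used = 2 * 8 = 16
Utilization = 16 / 32 * 100 = 50.0%

50.0


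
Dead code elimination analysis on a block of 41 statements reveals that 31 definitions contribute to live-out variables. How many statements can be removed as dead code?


Dead code = total statements - live definitions
= 41 - 31 = 10

10


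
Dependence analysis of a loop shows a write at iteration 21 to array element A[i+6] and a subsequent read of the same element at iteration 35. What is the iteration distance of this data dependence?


Distance = read iteration - write iteration
= 35 - 21 = 14

14


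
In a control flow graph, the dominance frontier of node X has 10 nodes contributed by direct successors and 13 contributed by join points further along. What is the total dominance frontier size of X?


DF(X) = direct successor contributions + join point contributions
= 10 + 13 = 23

23


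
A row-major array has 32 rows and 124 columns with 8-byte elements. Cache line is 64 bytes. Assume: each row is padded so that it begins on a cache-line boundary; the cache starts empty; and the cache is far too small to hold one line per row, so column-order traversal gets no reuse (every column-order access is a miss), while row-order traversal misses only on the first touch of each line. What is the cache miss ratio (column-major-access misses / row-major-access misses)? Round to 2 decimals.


Each row occupies 124 * 8 = 992 bytes and starts on a line boundary, so it spans ceil(992 / 64) = 16 cache lines.
Row-major traversal misses (one per line touched): 32 * ceil(124 * 8 / 64) = 512
Column-major traversal misses (no reuse, every access misses): 32 * 124 = 3968
Ratio = 3968 / 512 = 7.75

7.75


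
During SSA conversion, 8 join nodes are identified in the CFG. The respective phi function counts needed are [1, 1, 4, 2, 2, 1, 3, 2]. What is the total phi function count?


Total phi functions = sum of phi functions at each join node
= 1 + 1 + 4 + 2 + 2 + 1 + 3 + 2 = 16

16


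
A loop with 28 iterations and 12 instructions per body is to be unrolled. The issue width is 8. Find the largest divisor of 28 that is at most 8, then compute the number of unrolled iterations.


Largest divisor of 28 <= 8 is 7
New iterations = 28 / 7 = 4

4


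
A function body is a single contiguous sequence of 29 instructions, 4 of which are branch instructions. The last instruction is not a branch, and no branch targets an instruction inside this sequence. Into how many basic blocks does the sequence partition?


With no in-sequence branch targets, the leaders are the first instruction plus the instruction after each branch.
Number of basic blocks = branches + 1
= 4 + 1 = 5

5


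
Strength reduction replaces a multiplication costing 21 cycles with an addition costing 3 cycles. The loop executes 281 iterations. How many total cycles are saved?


Per-iteration saving = 21 - 3 = 18
Total saved = 281 * 18 = 5058

5058


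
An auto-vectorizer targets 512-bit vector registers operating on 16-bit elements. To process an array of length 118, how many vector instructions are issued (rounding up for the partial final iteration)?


Width = 512 / 16 = 32 elements per vector op
Iterations = ceil(118 / 32) = 4

4


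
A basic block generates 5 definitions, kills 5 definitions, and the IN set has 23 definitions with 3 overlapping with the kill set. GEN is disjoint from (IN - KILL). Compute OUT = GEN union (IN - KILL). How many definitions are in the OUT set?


IN - KILL: 23 - 3 = 20 surviving definitions
OUT = GEN + surviving = 5 + 20 = 25

25


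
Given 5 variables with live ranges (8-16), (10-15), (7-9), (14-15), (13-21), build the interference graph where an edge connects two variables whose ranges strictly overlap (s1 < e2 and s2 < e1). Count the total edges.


Check all pairs for overlapping intervals.
Two intervals (s1,e1) and (s2,e2) overlap if s1 < e2 and s2 < e1.
v0 (8-16) vs v1..v4: overlaps v1, v2, v3, v4 -> 4
v1 (10-15) vs v2..v4: overlaps v3, v4 -> 2
v2 (7-9) vs v3..v4: overlaps none -> 0
v3 (14-15) vs v4: overlaps v4 -> 1
Total overlapping pairs = 4 + 2 + 0 + 1 = 7

7


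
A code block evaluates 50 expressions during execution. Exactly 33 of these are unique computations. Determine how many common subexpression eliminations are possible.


CSE count = total expressions - unique expressions
= 50 - 33 = 17

17


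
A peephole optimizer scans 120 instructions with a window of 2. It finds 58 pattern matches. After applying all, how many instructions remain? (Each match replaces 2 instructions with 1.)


Each match removes 1 instructions.
Total removed = 58 * 1 = 58
Remaining = 120 - 58 = 62

62


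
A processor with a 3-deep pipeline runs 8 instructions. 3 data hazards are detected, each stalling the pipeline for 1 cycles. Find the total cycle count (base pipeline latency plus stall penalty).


Base cycles = 3 + 8 - 1 = 10
Total stalls = 3 * 1 = 3
Total = 10 + 3 = 13

13


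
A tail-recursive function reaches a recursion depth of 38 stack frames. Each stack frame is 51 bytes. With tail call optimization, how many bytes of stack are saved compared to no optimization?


Without TCO: 38 * 51 = 1938 bytes
With TCO: reuse 1 frame = 51 bytes
Savings = 1938 - 51 = 1887

1887


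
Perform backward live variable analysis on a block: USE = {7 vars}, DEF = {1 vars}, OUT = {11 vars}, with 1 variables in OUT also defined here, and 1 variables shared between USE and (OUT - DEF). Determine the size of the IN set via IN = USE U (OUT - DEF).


OUT - DEF: 11 - 1 = 10
|IN| = |USE| + |OUT - DEF| - |USE ∩ (OUT - DEF)| = 7 + 10 - 1 = 16

16


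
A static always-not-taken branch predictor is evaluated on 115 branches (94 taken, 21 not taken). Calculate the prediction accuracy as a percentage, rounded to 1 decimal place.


Predictor: always-not-taken
Correct predictions = 21
Accuracy = 21 / 115 * 100 = 18.3%

18.3


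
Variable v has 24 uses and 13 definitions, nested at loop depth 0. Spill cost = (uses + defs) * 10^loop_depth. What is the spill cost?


uses + defs = 24 + 13 = 37
10^0 = 1
Spill cost = 37 * 1 = 37

37


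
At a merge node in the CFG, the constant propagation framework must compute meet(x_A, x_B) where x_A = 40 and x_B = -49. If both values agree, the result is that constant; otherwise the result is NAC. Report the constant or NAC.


Meet operation: if both paths give the same constant, result is that constant; if they differ, result is NAC (not-a-constant).
Path A: 40, Path B: -49 -> differ
Result: not-a-constant -> NAC

NAC


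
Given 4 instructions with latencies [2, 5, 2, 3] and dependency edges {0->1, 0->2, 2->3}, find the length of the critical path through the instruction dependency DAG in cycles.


Compute longest path through dependency graph: dist(Ik) = max over predecessors of dist + latency(Ik).
dist(I0) = latency 2 = 2
dist(I1) = dist(I0) + 5 = 2 + 5 = 7
dist(I2) = dist(I0) + 2 = 2 + 2 = 4
dist(I3) = dist(I2) + 3 = 4 + 3 = 7
Critical path = max dist = 7

7


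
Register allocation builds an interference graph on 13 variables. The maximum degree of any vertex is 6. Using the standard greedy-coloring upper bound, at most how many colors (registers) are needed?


Greedy coloring never needs more than (max_degree + 1) colors: when coloring a vertex, at most max_degree neighbors are already colored.
Upper bound = 6 + 1 = 7

7


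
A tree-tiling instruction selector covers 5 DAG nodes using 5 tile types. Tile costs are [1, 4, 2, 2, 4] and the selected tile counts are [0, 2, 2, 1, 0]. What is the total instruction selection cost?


Total cost = sum(count_i * cost_i)
= 0*1 + 2*4 + 2*2 + 1*2 + 0*4
= 14

14


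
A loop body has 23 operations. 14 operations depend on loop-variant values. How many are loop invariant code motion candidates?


Invariant candidates = total - loop-dependent
= 23 - 14 = 9

9


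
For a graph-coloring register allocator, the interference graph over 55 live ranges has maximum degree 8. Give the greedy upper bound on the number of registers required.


Greedy coloring never needs more than (max_degree + 1) colors: when coloring a vertex, at most max_degree neighbors are already colored.
Upper bound = 8 + 1 = 9

9


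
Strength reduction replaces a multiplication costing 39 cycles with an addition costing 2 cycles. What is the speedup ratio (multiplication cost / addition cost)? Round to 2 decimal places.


Ratio = mult_cost / add_cost = 39 / 2 = 19.5

19.5


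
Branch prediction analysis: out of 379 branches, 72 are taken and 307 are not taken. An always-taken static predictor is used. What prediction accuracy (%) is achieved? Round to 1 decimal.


Predictor: always-taken
Correct predictions = 72
Accuracy = 72 / 379 * 100 = 19.0%

19.0


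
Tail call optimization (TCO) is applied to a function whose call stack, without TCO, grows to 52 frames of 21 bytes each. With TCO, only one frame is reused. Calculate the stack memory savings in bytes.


Without TCO: 52 * 21 = 1092 bytes
With TCO: reuse 1 frame = 21 bytes
Savings = 1092 - 21 = 1071

1071


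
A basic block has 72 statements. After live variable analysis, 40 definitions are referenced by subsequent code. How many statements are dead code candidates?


Dead code = total statements - live definitions
= 72 - 40 = 32

32


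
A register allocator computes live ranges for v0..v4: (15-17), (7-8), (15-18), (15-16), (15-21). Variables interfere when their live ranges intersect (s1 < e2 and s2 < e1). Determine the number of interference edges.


Check all pairs for overlapping intervals.
Two intervals (s1,e1) and (s2,e2) overlap if s1 < e2 and s2 < e1.
v0 (15-17) vs v1..v4: overlaps v2, v3, v4 -> 3
v1 (7-8) vs v2..v4: overlaps none -> 0
v2 (15-18) vs v3..v4: overlaps v3, v4 -> 2
v3 (15-16) vs v4: overlaps v4 -> 1
Total overlapping pairs = 3 + 0 + 2 + 1 = 6

6


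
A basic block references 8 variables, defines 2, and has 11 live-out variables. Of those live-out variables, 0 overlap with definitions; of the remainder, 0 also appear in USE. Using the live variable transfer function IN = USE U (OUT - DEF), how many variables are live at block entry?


OUT - DEF: 11 - 0 = 11
|IN| = |USE| + |OUT - DEF| - |USE ∩ (OUT - DEF)| = 8 + 11 - 0 = 19

19


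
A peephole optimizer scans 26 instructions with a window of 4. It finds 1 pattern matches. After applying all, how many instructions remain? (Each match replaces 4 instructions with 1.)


Each match removes 3 instructions.
Total removed = 1 * 3 = 3
Remaining = 26 - 3 = 23

23


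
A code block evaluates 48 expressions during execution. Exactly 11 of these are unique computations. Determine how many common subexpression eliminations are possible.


CSE count = total expressions - unique expressions
= 48 - 11 = 37

37


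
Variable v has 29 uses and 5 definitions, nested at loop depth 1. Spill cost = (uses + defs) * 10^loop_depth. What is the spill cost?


uses + defs = 29 + 5 = 34
10^1 = 10
Spill cost = 34 * 10 = 340

340


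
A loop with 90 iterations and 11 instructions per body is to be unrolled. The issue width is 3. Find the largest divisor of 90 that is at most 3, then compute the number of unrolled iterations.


Largest divisor of 90 <= 3 is 3
New iterations = 90 / 3 = 30

30


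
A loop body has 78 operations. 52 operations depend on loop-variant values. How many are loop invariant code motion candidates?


Invariant candidates = total - loop-dependent
= 78 - 52 = 26

26


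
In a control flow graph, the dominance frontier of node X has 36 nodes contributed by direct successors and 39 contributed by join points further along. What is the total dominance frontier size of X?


DF(X) = direct successor contributions + join point contributions
= 36 + 39 = 75

75


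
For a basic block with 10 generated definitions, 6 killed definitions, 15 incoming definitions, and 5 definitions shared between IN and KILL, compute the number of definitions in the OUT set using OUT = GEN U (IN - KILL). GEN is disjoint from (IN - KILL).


IN - KILL: 15 - 5 = 10 surviving definitions
OUT = GEN + surviving = 10 + 10 = 20

20


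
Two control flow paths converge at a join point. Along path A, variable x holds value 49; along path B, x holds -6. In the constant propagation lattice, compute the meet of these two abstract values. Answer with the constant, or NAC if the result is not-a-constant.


Meet operation: if both paths give the same constant, result is that constant; if they differ, result is NAC (not-a-constant).
Path A: 49, Path B: -6 -> differ
Result: not-a-constant -> NAC

NAC


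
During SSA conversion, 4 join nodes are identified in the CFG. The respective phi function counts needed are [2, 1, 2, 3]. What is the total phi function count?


Total phi functions = sum of phi functions at each join node
= 2 + 1 + 2 + 3 = 8

8


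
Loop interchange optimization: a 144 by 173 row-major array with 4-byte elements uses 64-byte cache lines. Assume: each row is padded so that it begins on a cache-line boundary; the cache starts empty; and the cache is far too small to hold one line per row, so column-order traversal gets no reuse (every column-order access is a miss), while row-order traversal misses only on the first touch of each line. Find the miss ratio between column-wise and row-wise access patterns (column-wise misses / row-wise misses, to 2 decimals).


Each row occupies 173 * 4 = 692 bytes and starts on a line boundary, so it spans ceil(692 / 64) = 11 cache lines.
Row-major traversal misses (one per line touched): 144 * ceil(173 * 4 / 64) = 1584
Column-major traversal misses (no reuse, every access misses): 144 * 173 = 24912
Ratio = 24912 / 1584 = 15.73

15.73


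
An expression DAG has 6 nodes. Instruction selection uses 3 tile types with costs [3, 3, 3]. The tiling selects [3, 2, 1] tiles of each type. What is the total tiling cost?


Total cost = sum(count_i * cost_i)
= 3*3 + 2*3 + 1*3
= 18

18


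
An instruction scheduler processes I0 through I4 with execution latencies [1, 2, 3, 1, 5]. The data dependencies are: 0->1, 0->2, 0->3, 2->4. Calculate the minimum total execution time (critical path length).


Compute longest path through dependency graph: dist(Ik) = max over predecessors of dist + latency(Ik).
dist(I0) = latency 1 = 1
dist(I1) = dist(I0) + 2 = 1 + 2 = 3
dist(I2) = dist(I0) + 3 = 1 + 3 = 4
dist(I3) = dist(I0) + 1 = 1 + 1 = 2
dist(I4) = dist(I2) + 5 = 4 + 5 = 9
Critical path = max dist = 9

9


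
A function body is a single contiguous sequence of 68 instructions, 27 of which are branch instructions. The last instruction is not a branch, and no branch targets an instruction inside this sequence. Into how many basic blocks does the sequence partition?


With no in-sequence branch targets, the leaders are the first instruction plus the instruction after each branch.
Number of basic blocks = branches + 1
= 27 + 1 = 28

28


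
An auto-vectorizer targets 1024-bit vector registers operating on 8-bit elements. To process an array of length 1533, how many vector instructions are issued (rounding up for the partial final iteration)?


Width = 1024 / 8 = 128 elements per vector op
Iterations = ceil(1533 / 128) = 12

12


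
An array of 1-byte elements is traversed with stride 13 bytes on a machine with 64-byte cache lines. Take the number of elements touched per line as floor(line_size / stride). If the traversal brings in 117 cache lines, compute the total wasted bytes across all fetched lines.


Elements per line = floor(64 / 13) = 4
Bytes used per line = 4 * 1 = 4
Wasted per line = 64 - 4 = 60
Total wasted = 60 * 117 = 7020

7020


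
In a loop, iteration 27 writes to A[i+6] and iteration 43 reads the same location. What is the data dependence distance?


Distance = read iteration - write iteration
= 43 - 27 = 16

16


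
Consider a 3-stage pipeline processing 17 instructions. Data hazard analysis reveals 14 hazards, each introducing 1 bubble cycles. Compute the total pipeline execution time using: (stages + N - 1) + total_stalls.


Base cycles = 3 + 17 - 1 = 19
Total stalls = 14 * 1 = 14
Total = 19 + 14 = 33

33


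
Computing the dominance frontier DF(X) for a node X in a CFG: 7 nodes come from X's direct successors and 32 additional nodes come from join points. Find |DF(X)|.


DF(X) = direct successor contributions + join point contributions
= 7 + 32 = 39

39


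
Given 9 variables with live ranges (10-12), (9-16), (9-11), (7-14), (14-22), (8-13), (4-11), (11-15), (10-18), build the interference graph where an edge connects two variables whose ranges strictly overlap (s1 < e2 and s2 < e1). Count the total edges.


Check all pairs for overlapping intervals.
Two intervals (s1,e1) and (s2,e2) overlap if s1 < e2 and s2 < e1.
v0 (10-12) vs v1..v8: overlaps v1, v2, v3, v5, v6, v7, v8 -> 7
v1 (9-16) vs v2..v8: overlaps v2, v3, v4, v5, v6, v7, v8 -> 7
v2 (9-11) vs v3..v8: overlaps v3, v5, v6, v8 -> 4
v3 (7-14) vs v4..v8: overlaps v5, v6, v7, v8 -> 4
v4 (14-22) vs v5..v8: overlaps v7, v8 -> 2
v5 (8-13) vs v6..v8: overlaps v6, v7, v8 -> 3
v6 (4-11) vs v7..v8: overlaps v8 -> 1
v7 (11-15) vs v8: overlaps v8 -> 1
Total overlapping pairs = 7 + 7 + 4 + 4 + 2 + 3 + 1 + 1 = 29

29


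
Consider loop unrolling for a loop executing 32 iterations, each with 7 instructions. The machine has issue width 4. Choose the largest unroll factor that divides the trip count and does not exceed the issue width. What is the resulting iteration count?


Largest divisor of 32 <= 4 is 4
New iterations = 32 / 4 = 8

8


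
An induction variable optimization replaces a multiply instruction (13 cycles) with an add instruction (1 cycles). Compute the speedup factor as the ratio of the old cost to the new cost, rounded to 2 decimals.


Ratio = mult_cost / add_cost = 13 / 1 = 13.0

13.0


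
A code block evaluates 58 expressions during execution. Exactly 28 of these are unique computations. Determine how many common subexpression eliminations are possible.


CSE count = total expressions - unique expressions
= 58 - 28 = 30

30


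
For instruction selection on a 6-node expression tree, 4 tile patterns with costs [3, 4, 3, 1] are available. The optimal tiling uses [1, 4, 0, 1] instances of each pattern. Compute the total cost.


Total cost = sum(count_i * cost_i)
= 1*3 + 4*4 + 0*3 + 1*1
= 20

20


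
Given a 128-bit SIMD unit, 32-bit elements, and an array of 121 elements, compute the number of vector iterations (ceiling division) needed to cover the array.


Width = 128 / 32 = 4 elements per vector op
Iterations = ceil(121 / 4) = 31

31


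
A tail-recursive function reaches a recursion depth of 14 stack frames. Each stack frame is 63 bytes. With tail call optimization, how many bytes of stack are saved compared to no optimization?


Without TCO: 14 * 63 = 882 bytes
With TCO: reuse 1 frame = 63 bytes
Savings = 882 - 63 = 819

819


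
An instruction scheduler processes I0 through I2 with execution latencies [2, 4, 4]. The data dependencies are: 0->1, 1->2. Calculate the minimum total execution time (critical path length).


Compute longest path through dependency graph: dist(Ik) = max over predecessors of dist + latency(Ik).
dist(I0) = latency 2 = 2
dist(I1) = dist(I0) + 4 = 2 + 4 = 6
dist(I2) = dist(I1) + 4 = 6 + 4 = 10
Critical path = max dist = 10

10


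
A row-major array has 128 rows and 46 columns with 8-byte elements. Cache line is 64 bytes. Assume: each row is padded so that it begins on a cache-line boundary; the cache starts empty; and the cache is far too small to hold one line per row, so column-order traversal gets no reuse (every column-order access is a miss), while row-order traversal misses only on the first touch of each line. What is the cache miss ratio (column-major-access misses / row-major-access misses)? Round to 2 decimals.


Each row occupies 46 * 8 = 368 bytes and starts on a line boundary, so it spans ceil(368 / 64) = 6 cache lines.
Row-major traversal misses (one per line touched): 128 * ceil(46 * 8 / 64) = 768
Column-major traversal misses (no reuse, every access misses): 128 * 46 = 5888
Ratio = 5888 / 768 = 7.67

7.67


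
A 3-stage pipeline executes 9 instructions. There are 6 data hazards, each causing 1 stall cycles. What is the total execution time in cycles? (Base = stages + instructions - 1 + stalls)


Base cycles = 3 + 9 - 1 = 11
Total stalls = 6 * 1 = 6
Total = 11 + 6 = 17

17


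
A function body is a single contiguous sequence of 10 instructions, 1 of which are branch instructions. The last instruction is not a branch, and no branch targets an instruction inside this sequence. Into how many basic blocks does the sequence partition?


With no in-sequence branch targets, the leaders are the first instruction plus the instruction after each branch.
Number of basic blocks = branches + 1
= 1 + 1 = 2

2


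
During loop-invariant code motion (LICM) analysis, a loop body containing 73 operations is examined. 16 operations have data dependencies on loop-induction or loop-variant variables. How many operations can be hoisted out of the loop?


Invariant candidates = total - loop-dependent
= 73 - 16 = 57

57


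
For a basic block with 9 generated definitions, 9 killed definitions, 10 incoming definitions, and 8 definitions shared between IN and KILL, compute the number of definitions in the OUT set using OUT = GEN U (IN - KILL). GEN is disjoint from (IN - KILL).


IN - KILL: 10 - 8 = 2 surviving definitions
OUT = GEN + surviving = 9 + 2 = 11

11


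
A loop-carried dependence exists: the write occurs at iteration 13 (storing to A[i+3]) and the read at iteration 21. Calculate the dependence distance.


Distance = read iteration - write iteration
= 21 - 13 = 8

8


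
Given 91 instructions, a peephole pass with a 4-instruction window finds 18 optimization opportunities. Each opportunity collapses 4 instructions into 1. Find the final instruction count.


Each match removes 3 instructions.
Total removed = 18 * 3 = 54
Remaining = 91 - 54 = 37

37


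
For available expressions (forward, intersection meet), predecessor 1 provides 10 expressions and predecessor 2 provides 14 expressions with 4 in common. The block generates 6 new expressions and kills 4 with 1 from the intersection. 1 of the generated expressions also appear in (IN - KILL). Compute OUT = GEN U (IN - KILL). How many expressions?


IN = intersection of predecessors = 4
IN - KILL = 4 - 1 = 3
|OUT| = |GEN| + |IN - KILL| - |GEN ∩ (IN - KILL)| = 6 + 3 - 1 = 8

8


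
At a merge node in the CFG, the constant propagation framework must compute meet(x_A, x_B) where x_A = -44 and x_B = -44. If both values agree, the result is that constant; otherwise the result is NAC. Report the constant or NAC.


Meet operation: if both paths give the same constant, result is that constant; if they differ, result is NAC (not-a-constant).
Path A: -44, Path B: -44 -> equal
Result: constant -> -44

-44


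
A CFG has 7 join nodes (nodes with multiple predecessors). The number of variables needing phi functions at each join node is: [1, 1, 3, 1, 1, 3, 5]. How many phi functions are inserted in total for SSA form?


Total phi functions = sum of phi functions at each join node
= 1 + 1 + 3 + 1 + 1 + 3 + 5 = 15

15


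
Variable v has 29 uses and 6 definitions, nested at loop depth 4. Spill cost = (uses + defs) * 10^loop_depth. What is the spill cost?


uses + defs = 29 + 6 = 35
10^4 = 10000
Spill cost = 35 * 10000 = 350000

350000


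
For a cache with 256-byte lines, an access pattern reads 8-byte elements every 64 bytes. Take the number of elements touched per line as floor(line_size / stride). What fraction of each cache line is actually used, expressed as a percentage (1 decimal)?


Elements per cache line = floor(256 / 64) = 4
Bytes used = 4 * 8 = 32
Utilization = 32 / 256 * 100 = 12.5%

12.5


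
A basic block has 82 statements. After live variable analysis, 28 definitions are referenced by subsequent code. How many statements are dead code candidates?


Dead code = total statements - live definitions
= 82 - 28 = 54

54


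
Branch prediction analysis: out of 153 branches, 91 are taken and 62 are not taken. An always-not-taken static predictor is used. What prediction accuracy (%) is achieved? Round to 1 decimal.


Predictor: always-not-taken
Correct predictions = 62
Accuracy = 62 / 153 * 100 = 40.5%

40.5


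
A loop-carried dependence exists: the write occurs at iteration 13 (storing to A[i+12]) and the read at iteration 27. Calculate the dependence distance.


Distance = read iteration - write iteration
= 27 - 13 = 14

14


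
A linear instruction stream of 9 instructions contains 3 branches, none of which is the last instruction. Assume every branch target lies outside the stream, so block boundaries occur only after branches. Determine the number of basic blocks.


With no in-sequence branch targets, the leaders are the first instruction plus the instruction after each branch.
Number of basic blocks = branches + 1
= 3 + 1 = 4

4


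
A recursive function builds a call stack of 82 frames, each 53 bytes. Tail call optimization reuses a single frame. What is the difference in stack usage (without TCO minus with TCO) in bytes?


Without TCO: 82 * 53 = 4346 bytes
With TCO: reuse 1 frame = 53 bytes
Savings = 4346 - 53 = 4293

4293


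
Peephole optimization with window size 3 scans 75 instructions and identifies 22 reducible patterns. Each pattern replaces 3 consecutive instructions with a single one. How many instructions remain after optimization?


Each match removes 2 instructions.
Total removed = 22 * 2 = 44
Remaining = 75 - 44 = 31

31


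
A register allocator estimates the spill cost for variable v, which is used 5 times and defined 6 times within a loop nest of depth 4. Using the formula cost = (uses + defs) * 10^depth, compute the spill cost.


uses + defs = 5 + 6 = 11
10^4 = 10000
Spill cost = 11 * 10000 = 110000

110000


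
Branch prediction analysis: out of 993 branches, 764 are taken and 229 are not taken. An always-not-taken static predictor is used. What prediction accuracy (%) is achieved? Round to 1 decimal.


Predictor: always-not-taken
Correct predictions = 229
Accuracy = 229 / 993 * 100 = 23.1%

23.1


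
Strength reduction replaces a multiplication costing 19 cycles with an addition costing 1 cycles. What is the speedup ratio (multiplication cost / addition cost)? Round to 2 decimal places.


Ratio = mult_cost / add_cost = 19 / 1 = 19.0

19.0


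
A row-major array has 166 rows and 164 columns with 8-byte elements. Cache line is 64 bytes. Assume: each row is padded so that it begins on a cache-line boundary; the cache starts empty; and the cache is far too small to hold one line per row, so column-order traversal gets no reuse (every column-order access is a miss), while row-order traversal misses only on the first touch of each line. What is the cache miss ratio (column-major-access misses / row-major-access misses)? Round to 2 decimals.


Each row occupies 164 * 8 = 1312 bytes and starts on a line boundary, so it spans ceil(1312 / 64) = 21 cache lines.
Row-major traversal misses (one per line touched): 166 * ceil(164 * 8 / 64) = 3486
Column-major traversal misses (no reuse, every access misses): 166 * 164 = 27224
Ratio = 27224 / 3486 = 7.81

7.81


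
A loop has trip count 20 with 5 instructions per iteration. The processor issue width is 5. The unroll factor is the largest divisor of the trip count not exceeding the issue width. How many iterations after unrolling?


Largest divisor of 20 <= 5 is 5
New iterations = 20 / 5 = 4

4


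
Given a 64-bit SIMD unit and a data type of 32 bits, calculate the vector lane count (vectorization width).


Width = SIMD bits / data type bits
= 64 / 32 = 2

2


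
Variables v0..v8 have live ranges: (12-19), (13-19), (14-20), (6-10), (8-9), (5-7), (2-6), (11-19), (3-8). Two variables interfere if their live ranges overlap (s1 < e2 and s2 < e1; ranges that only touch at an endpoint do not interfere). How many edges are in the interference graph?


Check all pairs for overlapping intervals.
Two intervals (s1,e1) and (s2,e2) overlap if s1 < e2 and s2 < e1.
v0 (12-19) vs v1..v8: overlaps v1, v2, v7 -> 3
v1 (13-19) vs v2..v8: overlaps v2, v7 -> 2
v2 (14-20) vs v3..v8: overlaps v7 -> 1
v3 (6-10) vs v4..v8: overlaps v4, v5, v8 -> 3
v4 (8-9) vs v5..v8: overlaps none -> 0
v5 (5-7) vs v6..v8: overlaps v6, v8 -> 2
v6 (2-6) vs v7..v8: overlaps v8 -> 1
v7 (11-19) vs v8: overlaps none -> 0
Total overlapping pairs = 3 + 2 + 1 + 3 + 0 + 2 + 1 + 0 = 12

12


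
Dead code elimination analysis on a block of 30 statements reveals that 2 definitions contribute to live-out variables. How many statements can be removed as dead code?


Dead code = total statements - live definitions
= 30 - 2 = 28

28


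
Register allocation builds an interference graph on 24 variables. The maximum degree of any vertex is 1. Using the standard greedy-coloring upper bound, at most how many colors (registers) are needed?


Greedy coloring never needs more than (max_degree + 1) colors: when coloring a vertex, at most max_degree neighbors are already colored.
Upper bound = 1 + 1 = 2

2


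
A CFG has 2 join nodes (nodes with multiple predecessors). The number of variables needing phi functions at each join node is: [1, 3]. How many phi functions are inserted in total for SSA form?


Total phi functions = sum of phi functions at each join node
= 1 + 3 = 4

4


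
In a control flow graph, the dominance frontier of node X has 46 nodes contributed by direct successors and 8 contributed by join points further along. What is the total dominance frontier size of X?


DF(X) = direct successor contributions + join point contributions
= 46 + 8 = 54

54


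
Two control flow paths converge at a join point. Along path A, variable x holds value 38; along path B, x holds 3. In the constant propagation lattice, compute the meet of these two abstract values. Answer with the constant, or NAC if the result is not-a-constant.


Meet operation: if both paths give the same constant, result is that constant; if they differ, result is NAC (not-a-constant).
Path A: 38, Path B: 3 -> differ
Result: not-a-constant -> NAC

NAC


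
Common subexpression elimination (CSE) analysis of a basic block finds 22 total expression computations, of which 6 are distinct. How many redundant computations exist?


CSE count = total expressions - unique expressions
= 22 - 6 = 16

16


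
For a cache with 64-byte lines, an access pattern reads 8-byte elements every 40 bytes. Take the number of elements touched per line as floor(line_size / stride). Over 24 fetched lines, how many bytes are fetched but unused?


Elements per line = floor(64 / 40) = 1
Bytes used per line = 1 * 8 = 8
Wasted per line = 64 - 8 = 56
Total wasted = 56 * 24 = 1344

1344


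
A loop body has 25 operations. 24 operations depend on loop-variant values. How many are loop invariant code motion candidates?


Invariant candidates = total - loop-dependent
= 25 - 24 = 1

1


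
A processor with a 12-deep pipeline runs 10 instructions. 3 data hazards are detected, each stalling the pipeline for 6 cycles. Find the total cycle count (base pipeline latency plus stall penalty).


Base cycles = 12 + 10 - 1 = 21
Total stalls = 3 * 6 = 18
Total = 21 + 18 = 39

39


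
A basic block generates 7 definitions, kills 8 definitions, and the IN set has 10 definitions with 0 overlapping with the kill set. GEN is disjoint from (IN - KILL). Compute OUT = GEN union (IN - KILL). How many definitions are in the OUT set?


IN - KILL: 10 - 0 = 10 surviving definitions
OUT = GEN + surviving = 7 + 10 = 17

17


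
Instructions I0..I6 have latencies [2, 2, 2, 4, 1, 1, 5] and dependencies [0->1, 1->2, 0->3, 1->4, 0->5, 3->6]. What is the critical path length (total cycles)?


Compute longest path through dependency graph: dist(Ik) = max over predecessors of dist + latency(Ik).
dist(I0) = latency 2 = 2
dist(I1) = dist(I0) + 2 = 2 + 2 = 4
dist(I2) = dist(I1) + 2 = 4 + 2 = 6
dist(I3) = dist(I0) + 4 = 2 + 4 = 6
dist(I4) = dist(I1) + 1 = 4 + 1 = 5
dist(I5) = dist(I0) + 1 = 2 + 1 = 3
dist(I6) = dist(I3) + 5 = 6 + 5 = 11
Critical path = max dist = 11

11


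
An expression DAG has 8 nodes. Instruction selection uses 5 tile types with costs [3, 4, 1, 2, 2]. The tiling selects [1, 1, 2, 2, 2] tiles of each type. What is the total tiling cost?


Total cost = sum(count_i * cost_i)
= 1*3 + 1*4 + 2*1 + 2*2 + 2*2
= 17

17


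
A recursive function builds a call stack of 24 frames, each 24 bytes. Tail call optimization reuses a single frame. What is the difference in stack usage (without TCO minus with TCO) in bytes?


Without TCO: 24 * 24 = 576 bytes
With TCO: reuse 1 frame = 24 bytes
Savings = 576 - 24 = 552

552


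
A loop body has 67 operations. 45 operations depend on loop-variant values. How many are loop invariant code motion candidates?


Invariant candidates = total - loop-dependent
= 67 - 45 = 22

22


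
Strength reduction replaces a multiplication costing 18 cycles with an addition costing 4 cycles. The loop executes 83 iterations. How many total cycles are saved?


Per-iteration saving = 18 - 4 = 14
Total saved = 83 * 14 = 1162

1162


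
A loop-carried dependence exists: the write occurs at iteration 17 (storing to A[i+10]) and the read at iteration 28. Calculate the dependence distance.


Distance = read iteration - write iteration
= 28 - 17 = 11

11


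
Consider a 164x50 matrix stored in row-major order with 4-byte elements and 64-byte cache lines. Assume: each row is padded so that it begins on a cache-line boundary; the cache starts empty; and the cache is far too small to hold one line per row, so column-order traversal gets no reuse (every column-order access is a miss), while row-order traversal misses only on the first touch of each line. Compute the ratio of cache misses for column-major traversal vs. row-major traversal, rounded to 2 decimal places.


Each row occupies 50 * 4 = 200 bytes and starts on a line boundary, so it spans ceil(200 / 64) = 4 cache lines.
Row-major traversal misses (one per line touched): 164 * ceil(50 * 4 / 64) = 656
Column-major traversal misses (no reuse, every access misses): 164 * 50 = 8200
Ratio = 8200 / 656 = 12.5

12.5


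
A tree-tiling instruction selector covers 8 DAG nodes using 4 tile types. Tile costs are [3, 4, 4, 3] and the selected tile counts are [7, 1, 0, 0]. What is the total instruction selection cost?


Total cost = sum(count_i * cost_i)
= 7*3 + 1*4 + 0*4 + 0*3
= 25

25


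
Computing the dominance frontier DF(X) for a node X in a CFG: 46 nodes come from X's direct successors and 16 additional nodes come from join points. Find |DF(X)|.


DF(X) = direct successor contributions + join point contributions
= 46 + 16 = 62

62


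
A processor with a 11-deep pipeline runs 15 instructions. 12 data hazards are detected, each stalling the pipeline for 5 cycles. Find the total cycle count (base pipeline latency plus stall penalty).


Base cycles = 11 + 15 - 1 = 25
Total stalls = 12 * 5 = 60
Total = 25 + 60 = 85

85


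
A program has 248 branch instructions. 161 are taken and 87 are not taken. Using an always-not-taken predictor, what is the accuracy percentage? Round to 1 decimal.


Predictor: always-not-taken
Correct predictions = 87
Accuracy = 87 / 248 * 100 = 35.1%

35.1


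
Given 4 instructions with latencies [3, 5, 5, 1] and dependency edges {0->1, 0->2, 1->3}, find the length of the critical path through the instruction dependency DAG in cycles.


Compute longest path through dependency graph: dist(Ik) = max over predecessors of dist + latency(Ik).
dist(I0) = latency 3 = 3
dist(I1) = dist(I0) + 5 = 3 + 5 = 8
dist(I2) = dist(I0) + 5 = 3 + 5 = 8
dist(I3) = dist(I1) + 1 = 8 + 1 = 9
Critical path = max dist = 9

9


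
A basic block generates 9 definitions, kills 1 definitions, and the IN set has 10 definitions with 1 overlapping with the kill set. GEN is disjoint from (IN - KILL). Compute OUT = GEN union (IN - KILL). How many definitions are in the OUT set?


IN - KILL: 10 - 1 = 9 surviving definitions
OUT = GEN + surviving = 9 + 9 = 18

18


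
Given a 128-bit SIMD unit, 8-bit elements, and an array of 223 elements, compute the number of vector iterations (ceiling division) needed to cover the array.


Width = 128 / 8 = 16 elements per vector op
Iterations = ceil(223 / 16) = 14

14


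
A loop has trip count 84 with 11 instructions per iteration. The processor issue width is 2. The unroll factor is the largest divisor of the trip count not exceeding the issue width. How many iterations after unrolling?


Largest divisor of 84 <= 2 is 2
New iterations = 84 / 2 = 42

42


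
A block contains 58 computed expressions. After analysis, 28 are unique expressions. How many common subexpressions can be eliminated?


CSE count = total expressions - unique expressions
= 58 - 28 = 30

30


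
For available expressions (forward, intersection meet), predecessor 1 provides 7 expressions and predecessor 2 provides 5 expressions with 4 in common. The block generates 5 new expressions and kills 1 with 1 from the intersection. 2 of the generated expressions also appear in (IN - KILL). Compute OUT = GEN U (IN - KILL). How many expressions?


IN = intersection of predecessors = 4
IN - KILL = 4 - 1 = 3
|OUT| = |GEN| + |IN - KILL| - |GEN ∩ (IN - KILL)| = 5 + 3 - 2 = 6

6


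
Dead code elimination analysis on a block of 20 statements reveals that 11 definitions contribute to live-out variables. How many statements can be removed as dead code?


Dead code = total statements - live definitions
= 20 - 11 = 9

9


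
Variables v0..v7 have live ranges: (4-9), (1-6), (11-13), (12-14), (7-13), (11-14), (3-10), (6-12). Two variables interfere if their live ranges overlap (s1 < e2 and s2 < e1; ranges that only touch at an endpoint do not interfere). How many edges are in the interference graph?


Check all pairs for overlapping intervals.
Two intervals (s1,e1) and (s2,e2) overlap if s1 < e2 and s2 < e1.
v0 (4-9) vs v1..v7: overlaps v1, v4, v6, v7 -> 4
v1 (1-6) vs v2..v7: overlaps v6 -> 1
v2 (11-13) vs v3..v7: overlaps v3, v4, v5, v7 -> 4
v3 (12-14) vs v4..v7: overlaps v4, v5 -> 2
v4 (7-13) vs v5..v7: overlaps v5, v6, v7 -> 3
v5 (11-14) vs v6..v7: overlaps v7 -> 1
v6 (3-10) vs v7: overlaps v7 -> 1
Total overlapping pairs = 4 + 1 + 4 + 2 + 3 + 1 + 1 = 16

16


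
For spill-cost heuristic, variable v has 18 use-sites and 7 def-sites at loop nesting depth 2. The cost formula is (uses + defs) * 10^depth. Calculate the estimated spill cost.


uses + defs = 18 + 7 = 25
10^2 = 100
Spill cost = 25 * 100 = 2500

2500


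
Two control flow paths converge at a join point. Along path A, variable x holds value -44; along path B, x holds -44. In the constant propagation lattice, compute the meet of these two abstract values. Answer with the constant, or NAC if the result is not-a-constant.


Meet operation: if both paths give the same constant, result is that constant; if they differ, result is NAC (not-a-constant).
Path A: -44, Path B: -44 -> equal
Result: constant -> -44

-44


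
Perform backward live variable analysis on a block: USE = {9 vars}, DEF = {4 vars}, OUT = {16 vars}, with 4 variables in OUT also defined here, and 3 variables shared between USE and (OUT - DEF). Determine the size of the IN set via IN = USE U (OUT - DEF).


OUT - DEF: 16 - 4 = 12
|IN| = |USE| + |OUT - DEF| - |USE ∩ (OUT - DEF)| = 9 + 12 - 3 = 18

18


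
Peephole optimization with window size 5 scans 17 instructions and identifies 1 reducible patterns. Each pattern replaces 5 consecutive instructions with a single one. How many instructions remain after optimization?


Each match removes 4 instructions.
Total removed = 1 * 4 = 4
Remaining = 17 - 4 = 13

13
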